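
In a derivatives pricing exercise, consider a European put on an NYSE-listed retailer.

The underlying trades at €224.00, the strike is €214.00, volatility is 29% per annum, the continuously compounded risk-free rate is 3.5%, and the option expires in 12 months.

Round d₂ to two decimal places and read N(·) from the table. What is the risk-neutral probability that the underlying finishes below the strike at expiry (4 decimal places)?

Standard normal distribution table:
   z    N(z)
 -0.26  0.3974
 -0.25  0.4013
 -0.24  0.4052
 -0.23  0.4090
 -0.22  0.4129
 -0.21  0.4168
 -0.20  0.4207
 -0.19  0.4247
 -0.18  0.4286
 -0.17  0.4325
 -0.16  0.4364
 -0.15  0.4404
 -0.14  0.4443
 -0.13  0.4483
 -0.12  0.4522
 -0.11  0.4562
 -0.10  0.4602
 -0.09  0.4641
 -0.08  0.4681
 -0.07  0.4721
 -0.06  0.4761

0.4483

σ√T = 0.29·√1 = 0.2900
ln(S/K) + (r + σ²/2)T = ln(224/214) + (0.035 + 0.29²/2)·1 = 0.0457 + 0.0771 = 0.1227
d₁ = 0.1227 / 0.2900 = 0.4232 ⇒ 0.42
d₂ = d₁ − σ√T = 0.4232 − 0.2900 = 0.1332 ⇒ 0.13
Pr(exercise) under Q = N(−d₂) = N(-0.13) = 0.4483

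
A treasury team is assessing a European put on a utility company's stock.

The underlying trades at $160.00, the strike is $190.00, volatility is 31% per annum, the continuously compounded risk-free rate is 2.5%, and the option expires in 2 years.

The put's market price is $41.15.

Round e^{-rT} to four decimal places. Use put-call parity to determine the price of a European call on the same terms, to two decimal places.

e^(−rT) = e^(−0.025·2) = 0.9512
Put-call parity: C − P = S − K·e^(−rT) = 160 − 190·0.9512 = 160 − 180.7280 = -20.7280
C = P + (C − P) = 41.15 + (-20.7280) = 20.4220

$20.42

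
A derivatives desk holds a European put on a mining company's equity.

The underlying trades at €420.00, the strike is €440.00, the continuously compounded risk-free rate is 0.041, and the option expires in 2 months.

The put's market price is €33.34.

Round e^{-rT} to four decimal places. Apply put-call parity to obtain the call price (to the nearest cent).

e^(−rT) = e^(−0.041·0.1667) = 0.9932
Put-call parity: C − P = S − K·e^(−rT) = 420 − 440·0.9932 = 420 − 437.0080 = -17.0080
C = P + (C − P) = 33.34 + (-17.0080) = 16.3320

€16.33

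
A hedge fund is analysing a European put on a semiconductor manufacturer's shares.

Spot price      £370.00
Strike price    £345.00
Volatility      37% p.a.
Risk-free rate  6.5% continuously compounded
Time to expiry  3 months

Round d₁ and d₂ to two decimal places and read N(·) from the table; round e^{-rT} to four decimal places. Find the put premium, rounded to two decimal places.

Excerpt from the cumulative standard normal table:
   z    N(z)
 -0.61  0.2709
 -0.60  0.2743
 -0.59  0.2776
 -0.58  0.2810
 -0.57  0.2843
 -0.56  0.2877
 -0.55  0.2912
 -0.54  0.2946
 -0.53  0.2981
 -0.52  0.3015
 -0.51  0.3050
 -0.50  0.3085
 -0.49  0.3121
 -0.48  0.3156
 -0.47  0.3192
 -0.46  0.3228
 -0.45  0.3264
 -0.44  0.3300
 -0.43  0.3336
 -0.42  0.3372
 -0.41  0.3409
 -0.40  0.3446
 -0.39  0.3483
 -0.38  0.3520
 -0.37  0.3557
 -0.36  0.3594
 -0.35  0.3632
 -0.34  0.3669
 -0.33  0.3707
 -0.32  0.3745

σ√T = 0.37 × 0.5000 = 0.1850
d₁ = [ln(370/345) + (0.065 + 0.37²/2)·0.25] / 0.1850 = [0.0700 + 0.0334] / 0.1850 = 0.5585 → 0.56
d₂ = d₁ − σ√T = 0.5585 − 0.1850 = 0.3735 → 0.37
e^(−rT) = e^(−0.065·0.25) = 0.9839
P = 345·0.9839·N(-0.37) − 370·N(-0.56) = 345·0.9839·0.3557 − 370·0.2877 = 120.7408 − 106.4490 = 14.2918

£14.29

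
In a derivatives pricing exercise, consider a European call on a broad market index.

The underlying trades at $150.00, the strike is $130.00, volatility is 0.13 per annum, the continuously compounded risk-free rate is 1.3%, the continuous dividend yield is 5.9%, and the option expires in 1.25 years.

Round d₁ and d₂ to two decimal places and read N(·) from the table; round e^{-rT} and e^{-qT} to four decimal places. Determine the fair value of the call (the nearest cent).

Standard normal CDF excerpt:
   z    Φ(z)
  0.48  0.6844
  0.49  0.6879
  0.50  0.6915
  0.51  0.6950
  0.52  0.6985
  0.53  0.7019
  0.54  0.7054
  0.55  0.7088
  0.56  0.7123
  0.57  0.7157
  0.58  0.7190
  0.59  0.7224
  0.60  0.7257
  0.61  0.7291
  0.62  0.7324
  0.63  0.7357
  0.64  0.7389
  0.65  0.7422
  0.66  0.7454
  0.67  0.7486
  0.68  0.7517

$14.52

T = 1.25;  σ√T = 0.1453
d₁ = [ln(150/130) + (0.013 − 0.059 + 0.13²/2)·1.25] / 0.1453 = [0.1431 − 0.0469] / 0.1453 = 0.6616 ⇒ 0.66
d₂ = d₁ − σ√T = 0.6616 − 0.1453 = 0.5163 ⇒ 0.52
e^(−qT) = e^(−0.059·1.25) = 0.9289;  e^(−rT) = e^(−0.013·1.25) = 0.9839
N(d₁) = N(0.66) = 0.7454;  N(d₂) = N(0.52) = 0.6985
C = 150·0.9289·0.7454 − 130·0.9839·0.6985 = 103.8603 − 89.3430 = 14.5173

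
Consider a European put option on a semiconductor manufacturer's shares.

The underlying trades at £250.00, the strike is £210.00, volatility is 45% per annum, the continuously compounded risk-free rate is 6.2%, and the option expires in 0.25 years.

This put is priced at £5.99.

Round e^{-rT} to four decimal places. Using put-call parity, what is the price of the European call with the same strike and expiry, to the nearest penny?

e^(−rT) = e^(−0.062·0.25) = 0.9846
Put-call parity: C − P = S − K·e^(−rT) = 250 − 210·0.9846 = 250 − 206.7660 = 43.2340
C = P + (C − P) = 5.99 + (43.2340) = 49.2240

£49.22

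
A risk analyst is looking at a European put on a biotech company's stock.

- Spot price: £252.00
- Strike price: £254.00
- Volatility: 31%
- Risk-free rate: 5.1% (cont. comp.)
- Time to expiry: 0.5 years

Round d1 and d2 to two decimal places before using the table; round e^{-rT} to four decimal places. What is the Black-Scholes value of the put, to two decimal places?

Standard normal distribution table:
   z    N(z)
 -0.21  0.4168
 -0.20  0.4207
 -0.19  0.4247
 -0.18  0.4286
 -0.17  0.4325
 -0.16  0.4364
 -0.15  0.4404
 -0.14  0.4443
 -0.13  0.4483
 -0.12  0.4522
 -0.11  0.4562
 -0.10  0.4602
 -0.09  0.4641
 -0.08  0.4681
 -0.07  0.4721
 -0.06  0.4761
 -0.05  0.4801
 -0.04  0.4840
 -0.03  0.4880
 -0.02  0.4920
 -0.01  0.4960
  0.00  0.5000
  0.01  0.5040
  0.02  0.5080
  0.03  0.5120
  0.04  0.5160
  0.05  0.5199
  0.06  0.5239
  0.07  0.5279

σ√T = 0.31·√0.5 = 0.2192
d₁ = [ln(252/254) + (0.051 + ½·0.31²)·0.5] / (σ√T) = (-0.0079 + 0.0495) / 0.2192 = 0.1899 ≈ 0.19
d₂ = 0.1899 − 0.2192 = -0.0293 ≈ -0.03
exp(−rT) = exp(−0.051·0.5) = 0.9748
N(−d₂) = N(0.03) = 0.5120;  N(−d₁) = N(-0.19) = 0.4247
P = 254·0.9748·0.5120 − 252·0.4247 = 126.7708 − 107.0244 = 19.7464

£19.75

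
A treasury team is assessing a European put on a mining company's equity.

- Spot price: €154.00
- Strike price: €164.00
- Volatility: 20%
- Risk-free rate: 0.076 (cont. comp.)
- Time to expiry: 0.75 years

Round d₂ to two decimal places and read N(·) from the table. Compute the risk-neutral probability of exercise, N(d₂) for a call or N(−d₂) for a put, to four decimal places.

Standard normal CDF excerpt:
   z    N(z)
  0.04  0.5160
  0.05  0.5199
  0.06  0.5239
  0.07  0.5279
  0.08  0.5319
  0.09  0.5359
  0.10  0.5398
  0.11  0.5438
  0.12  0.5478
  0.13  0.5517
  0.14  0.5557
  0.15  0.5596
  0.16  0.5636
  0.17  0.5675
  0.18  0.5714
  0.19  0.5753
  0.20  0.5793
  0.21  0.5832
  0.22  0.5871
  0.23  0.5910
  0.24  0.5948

0.5478

σ√T = 0.2 × 0.8660 = 0.1732
d₁ = [ln(154/164) + (0.076 + 0.2²/2)·0.75] / 0.1732 = [-0.0629 + 0.0720] / 0.1732 = 0.0525 ⇒ 0.05
d₂ = d₁ − σ√T = 0.0525 − 0.1732 = -0.1207 ⇒ -0.12
Pr(exercise) under Q = N(−d₂) = N(0.12) = 0.5478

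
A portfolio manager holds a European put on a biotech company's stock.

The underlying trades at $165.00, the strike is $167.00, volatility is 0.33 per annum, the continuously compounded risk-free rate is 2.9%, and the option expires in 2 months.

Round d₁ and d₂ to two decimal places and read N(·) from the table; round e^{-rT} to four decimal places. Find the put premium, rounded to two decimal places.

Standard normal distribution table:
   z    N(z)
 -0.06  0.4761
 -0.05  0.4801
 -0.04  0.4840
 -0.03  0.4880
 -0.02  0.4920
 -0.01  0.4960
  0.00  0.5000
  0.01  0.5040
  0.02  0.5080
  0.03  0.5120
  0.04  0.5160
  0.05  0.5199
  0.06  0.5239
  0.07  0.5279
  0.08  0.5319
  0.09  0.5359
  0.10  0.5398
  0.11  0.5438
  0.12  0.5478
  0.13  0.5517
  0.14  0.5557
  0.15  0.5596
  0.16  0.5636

$9.20

T = 0.1667;  σ√T = 0.1347
ln(S/K) + (r + σ²/2)T = ln(165/167) + (0.029 + 0.33²/2)·0.1667 = -0.0120 + 0.0139 = 0.0019
d₁ = 0.0019 / 0.1347 = 0.0138 ≈ 0.01
d₂ = d₁ − σ√T = 0.0138 − 0.1347 = -0.1209 ≈ -0.12
e^(−rT) = e^(−0.029·0.1667) = 0.9952
N(−d₂) = N(0.12) = 0.5478;  N(−d₁) = N(-0.01) = 0.4960
P = 167·0.9952·0.5478 − 165·0.4960 = 91.0435 − 81.8400 = 9.2035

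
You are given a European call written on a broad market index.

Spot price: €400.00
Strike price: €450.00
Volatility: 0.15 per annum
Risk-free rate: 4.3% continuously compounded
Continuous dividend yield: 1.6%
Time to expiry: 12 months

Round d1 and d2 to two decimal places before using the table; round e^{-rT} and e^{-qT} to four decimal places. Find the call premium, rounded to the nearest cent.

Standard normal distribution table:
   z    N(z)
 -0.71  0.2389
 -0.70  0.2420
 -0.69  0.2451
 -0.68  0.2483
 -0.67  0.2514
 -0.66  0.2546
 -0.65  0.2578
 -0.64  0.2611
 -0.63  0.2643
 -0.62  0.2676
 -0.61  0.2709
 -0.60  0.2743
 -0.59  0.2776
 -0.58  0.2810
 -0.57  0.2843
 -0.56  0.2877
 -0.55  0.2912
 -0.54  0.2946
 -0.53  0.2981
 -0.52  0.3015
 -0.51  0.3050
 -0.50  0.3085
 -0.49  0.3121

€10.31

σ√T = 0.15 × 1.0000 = 0.1500
ln(S/K) + (r − q + σ²/2)T = ln(400/450) + (0.043 − 0.016 + 0.15²/2)·1 = -0.1178 + 0.0382 = -0.0795
d₁ = -0.0795 / 0.1500 = -0.5302 which rounds to -0.53
d₂ = d₁ − σ√T = -0.5302 − 0.1500 = -0.6802 which rounds to -0.68
e^(−qT) = e^(−0.016·1) = 0.9841;  e^(−rT) = e^(−0.043·1) = 0.9579
N(d₁) = N(-0.53) = 0.2981;  N(d₂) = N(-0.68) = 0.2483
C = 400·0.9841·0.2981 − 450·0.9579·0.2483 = 117.3441 − 107.0310 = 10.3131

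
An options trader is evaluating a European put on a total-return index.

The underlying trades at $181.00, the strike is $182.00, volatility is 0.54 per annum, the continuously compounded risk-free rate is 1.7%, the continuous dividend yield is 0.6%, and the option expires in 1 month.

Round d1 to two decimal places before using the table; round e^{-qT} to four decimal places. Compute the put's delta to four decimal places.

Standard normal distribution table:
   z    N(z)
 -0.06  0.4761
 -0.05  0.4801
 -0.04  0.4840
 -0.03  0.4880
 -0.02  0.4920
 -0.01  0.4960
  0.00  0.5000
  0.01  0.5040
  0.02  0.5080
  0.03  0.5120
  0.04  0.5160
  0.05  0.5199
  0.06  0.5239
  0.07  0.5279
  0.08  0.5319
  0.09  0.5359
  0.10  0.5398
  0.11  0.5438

-0.4799

T = 0.08333;  σ√T = 0.1559
d₁ = [ln(181/182) + (0.017 − 0.006 + 0.54²/2)·0.08333] / 0.1559 = [-0.0055 + 0.0131] / 0.1559 = 0.0485 which rounds to 0.05
N(d₁) = N(0.05) = 0.5199
Δ_put = exp(−qT)·(N(d₁) − 1) = 0.9995·(0.5199 − 1) = -0.4799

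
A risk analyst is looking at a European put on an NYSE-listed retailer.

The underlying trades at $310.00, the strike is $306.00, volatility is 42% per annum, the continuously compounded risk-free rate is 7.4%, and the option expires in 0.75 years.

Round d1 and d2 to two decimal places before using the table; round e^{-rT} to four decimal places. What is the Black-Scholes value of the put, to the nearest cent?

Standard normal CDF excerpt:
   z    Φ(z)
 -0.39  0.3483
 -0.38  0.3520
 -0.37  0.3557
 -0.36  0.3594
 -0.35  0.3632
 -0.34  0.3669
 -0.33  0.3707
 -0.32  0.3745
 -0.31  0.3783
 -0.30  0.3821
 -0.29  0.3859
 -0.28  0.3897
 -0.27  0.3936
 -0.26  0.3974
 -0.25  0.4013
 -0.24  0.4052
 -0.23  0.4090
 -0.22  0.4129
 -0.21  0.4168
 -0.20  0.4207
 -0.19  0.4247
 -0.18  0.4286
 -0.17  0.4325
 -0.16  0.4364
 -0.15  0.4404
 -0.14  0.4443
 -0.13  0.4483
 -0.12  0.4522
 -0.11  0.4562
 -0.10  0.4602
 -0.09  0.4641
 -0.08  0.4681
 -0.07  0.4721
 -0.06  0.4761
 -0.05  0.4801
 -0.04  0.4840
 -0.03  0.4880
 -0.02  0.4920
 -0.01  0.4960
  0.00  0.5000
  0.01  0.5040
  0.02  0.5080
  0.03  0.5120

$33.31

σ√T = 0.42 × 0.8660 = 0.3637
d₁ = [ln(310/306) + (0.074 + 0.42²/2)·0.75] / 0.3637 = [0.0130 + 0.1216] / 0.3637 = 0.3702 which rounds to 0.37
d₂ = d₁ − σ√T = 0.3702 − 0.3637 = 0.0064 which rounds to 0.01
exp(−rT) = exp(−0.074·0.75) = 0.9460
P = 306·0.9460·N(-0.01) − 310·N(-0.37) = 306·0.9460·0.4960 − 310·0.3557 = 143.5801 − 110.2670 = 33.3131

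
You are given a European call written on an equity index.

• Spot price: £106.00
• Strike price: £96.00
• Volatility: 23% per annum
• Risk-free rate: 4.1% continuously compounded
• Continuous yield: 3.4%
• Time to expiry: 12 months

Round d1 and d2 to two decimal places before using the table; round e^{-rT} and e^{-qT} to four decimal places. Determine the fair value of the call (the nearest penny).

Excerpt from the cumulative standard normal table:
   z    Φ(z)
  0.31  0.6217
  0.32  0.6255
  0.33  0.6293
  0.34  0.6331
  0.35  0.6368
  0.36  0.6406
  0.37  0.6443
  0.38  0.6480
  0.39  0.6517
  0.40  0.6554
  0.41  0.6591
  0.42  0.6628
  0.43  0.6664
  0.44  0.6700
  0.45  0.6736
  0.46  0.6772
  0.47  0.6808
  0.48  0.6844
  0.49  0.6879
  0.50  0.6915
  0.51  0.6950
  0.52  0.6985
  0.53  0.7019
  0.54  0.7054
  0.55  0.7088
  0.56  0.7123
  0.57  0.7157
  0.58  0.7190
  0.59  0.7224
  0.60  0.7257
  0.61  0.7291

£14.99

T = 1;  σ√T = 0.2300
d₁ = [ln(106/96) + (0.041 − 0.034 + ½·0.23²)·1] / (σ√T) = (0.0991 + 0.0335) / 0.2300 = 0.5763 → 0.58
d₂ = 0.5763 − 0.2300 = 0.3463 → 0.35
exp(−qT) = exp(−0.034·1) = 0.9666;  exp(−rT) = exp(−0.041·1) = 0.9598
N(d₁) = N(0.58) = 0.7190;  N(d₂) = N(0.35) = 0.6368
C = 106·0.9666·0.7190 − 96·0.9598·0.6368 = 73.6685 − 58.6753 = 14.9932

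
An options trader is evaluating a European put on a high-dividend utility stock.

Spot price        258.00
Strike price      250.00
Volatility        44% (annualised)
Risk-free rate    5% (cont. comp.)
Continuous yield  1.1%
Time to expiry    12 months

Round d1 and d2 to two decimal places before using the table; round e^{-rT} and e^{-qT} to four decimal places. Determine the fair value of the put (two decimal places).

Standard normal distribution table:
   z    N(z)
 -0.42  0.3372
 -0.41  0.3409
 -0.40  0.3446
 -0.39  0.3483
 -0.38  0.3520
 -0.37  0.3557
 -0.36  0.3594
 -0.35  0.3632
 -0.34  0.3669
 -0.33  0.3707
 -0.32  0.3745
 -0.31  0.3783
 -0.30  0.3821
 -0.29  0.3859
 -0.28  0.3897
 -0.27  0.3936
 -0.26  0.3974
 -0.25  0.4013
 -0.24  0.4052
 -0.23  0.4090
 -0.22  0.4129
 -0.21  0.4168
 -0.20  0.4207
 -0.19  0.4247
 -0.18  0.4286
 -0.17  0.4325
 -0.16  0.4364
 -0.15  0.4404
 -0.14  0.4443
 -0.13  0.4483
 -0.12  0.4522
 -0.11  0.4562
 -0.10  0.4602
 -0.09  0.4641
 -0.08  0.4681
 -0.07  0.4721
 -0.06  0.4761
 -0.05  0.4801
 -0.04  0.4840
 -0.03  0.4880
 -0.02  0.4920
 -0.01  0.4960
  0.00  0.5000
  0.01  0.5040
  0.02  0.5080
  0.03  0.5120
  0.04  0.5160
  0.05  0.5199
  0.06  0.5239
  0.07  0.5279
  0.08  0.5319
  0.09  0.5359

34.76

T = 1;  σ√T = 0.4400
d₁ = [ln(258/250) + (0.05 − 0.011 + ½·0.44²)·1] / (σ√T) = (0.0315 + 0.1358) / 0.4400 = 0.3802 which rounds to 0.38
d₂ = 0.3802 − 0.4400 = -0.0598 which rounds to -0.06
exp(−qT) = exp(−0.011·1) = 0.9891;  exp(−rT) = exp(−0.05·1) = 0.9512
N(−d₂) = N(0.06) = 0.5239;  N(−d₁) = N(-0.38) = 0.3520
P = 250·0.9512·0.5239 − 258·0.9891·0.3520 = 124.5834 − 89.8261 = 34.7573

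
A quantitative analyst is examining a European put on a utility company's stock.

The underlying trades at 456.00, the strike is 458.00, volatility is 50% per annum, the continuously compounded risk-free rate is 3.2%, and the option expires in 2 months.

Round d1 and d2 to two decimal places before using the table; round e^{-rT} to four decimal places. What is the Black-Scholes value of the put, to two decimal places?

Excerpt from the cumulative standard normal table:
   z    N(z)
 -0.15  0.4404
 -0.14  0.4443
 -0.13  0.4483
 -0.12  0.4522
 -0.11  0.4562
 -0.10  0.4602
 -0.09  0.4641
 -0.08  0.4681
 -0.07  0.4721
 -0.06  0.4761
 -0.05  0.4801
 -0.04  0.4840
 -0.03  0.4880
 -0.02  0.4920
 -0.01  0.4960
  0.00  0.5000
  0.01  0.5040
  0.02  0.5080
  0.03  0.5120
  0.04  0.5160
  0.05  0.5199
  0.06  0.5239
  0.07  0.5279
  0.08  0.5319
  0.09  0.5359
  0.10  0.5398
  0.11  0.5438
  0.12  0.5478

T = 0.1667;  σ√T = 0.2041
d₁ = [ln(456/458) + (0.032 + 0.5²/2)·0.1667] / 0.2041 = [-0.0044 + 0.0262] / 0.2041 = 0.1068 ≈ 0.11
d₂ = d₁ − σ√T = 0.1068 − 0.2041 = -0.0974 ≈ -0.10
exp(−rT) = exp(−0.032·0.1667) = 0.9947
P = 458·0.9947·N(0.10) − 456·N(-0.11) = 458·0.9947·0.5398 − 456·0.4562 = 245.9181 − 208.0272 = 37.8909

37.89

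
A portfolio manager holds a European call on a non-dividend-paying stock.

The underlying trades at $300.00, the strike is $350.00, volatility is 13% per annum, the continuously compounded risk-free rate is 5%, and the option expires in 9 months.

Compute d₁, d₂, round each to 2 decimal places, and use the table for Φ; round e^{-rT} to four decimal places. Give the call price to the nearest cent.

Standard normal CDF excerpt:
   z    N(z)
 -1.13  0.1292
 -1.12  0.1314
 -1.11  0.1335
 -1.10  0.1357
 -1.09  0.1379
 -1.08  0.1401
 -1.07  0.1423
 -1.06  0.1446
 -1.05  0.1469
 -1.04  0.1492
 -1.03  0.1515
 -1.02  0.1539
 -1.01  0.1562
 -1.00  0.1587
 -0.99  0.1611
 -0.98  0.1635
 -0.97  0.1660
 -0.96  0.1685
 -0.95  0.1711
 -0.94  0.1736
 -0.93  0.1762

$2.56

σ√T = 0.13 × 0.8660 = 0.1126
d₁ = [ln(300/350) + (0.05 + ½·0.13²)·0.75] / (σ√T) = (-0.1542 + 0.0438) / 0.1126 = -0.9798 which rounds to -0.98
d₂ = -0.9798 − 0.1126 = -1.0924 which rounds to -1.09
exp(−rT) = exp(−0.05·0.75) = 0.9632
N(d₁) = N(-0.98) = 0.1635;  N(d₂) = N(-1.09) = 0.1379
C = 300·0.1635 − 350·0.9632·0.1379 = 49.0500 − 46.4888 = 2.5612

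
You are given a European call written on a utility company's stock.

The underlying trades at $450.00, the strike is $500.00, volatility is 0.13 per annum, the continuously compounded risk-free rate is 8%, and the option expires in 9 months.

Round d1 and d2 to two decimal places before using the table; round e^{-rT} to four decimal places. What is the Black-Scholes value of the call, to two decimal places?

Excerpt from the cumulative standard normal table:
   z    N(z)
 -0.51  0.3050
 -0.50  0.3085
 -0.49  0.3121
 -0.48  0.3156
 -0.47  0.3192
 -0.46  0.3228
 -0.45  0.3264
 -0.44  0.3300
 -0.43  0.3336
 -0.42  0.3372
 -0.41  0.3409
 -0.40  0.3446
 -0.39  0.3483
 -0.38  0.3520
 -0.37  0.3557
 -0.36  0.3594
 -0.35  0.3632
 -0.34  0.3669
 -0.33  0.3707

$11.43

σ√T = 0.13 × 0.8660 = 0.1126
d₁ = [ln(450/500) + (0.08 + 0.13²/2)·0.75] / 0.1126 = [-0.1054 + 0.0663] / 0.1126 = -0.3466 ⇒ -0.35
d₂ = d₁ − σ√T = -0.3466 − 0.1126 = -0.4592 ⇒ -0.46
exp(−rT) = exp(−0.08·0.75) = 0.9418
N(d₁) = N(-0.35) = 0.3632;  N(d₂) = N(-0.46) = 0.3228
C = 450·0.3632 − 500·0.9418·0.3228 = 163.4400 − 152.0065 = 11.4335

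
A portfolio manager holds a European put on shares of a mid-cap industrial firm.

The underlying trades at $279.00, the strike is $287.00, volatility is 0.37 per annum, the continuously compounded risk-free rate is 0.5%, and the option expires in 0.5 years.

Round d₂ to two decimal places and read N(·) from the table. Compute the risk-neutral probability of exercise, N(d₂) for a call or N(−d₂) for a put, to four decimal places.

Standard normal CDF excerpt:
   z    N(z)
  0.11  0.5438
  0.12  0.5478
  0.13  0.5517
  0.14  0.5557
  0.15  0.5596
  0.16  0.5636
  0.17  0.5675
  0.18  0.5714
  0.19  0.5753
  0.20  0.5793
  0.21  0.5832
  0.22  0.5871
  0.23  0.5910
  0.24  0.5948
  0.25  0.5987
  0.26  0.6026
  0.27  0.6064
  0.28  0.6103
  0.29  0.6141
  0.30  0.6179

σ√T = 0.37 × 0.7071 = 0.2616
d₁ = [ln(279/287) + (0.005 + ½·0.37²)·0.5] / (σ√T) = (-0.0283 + 0.0367) / 0.2616 = 0.0323 ≈ 0.03
d₂ = 0.0323 − 0.2616 = -0.2293 ≈ -0.23
Risk-neutral Pr[S_T < K] = N(−d₂) = N(0.23) = 0.5910

0.5910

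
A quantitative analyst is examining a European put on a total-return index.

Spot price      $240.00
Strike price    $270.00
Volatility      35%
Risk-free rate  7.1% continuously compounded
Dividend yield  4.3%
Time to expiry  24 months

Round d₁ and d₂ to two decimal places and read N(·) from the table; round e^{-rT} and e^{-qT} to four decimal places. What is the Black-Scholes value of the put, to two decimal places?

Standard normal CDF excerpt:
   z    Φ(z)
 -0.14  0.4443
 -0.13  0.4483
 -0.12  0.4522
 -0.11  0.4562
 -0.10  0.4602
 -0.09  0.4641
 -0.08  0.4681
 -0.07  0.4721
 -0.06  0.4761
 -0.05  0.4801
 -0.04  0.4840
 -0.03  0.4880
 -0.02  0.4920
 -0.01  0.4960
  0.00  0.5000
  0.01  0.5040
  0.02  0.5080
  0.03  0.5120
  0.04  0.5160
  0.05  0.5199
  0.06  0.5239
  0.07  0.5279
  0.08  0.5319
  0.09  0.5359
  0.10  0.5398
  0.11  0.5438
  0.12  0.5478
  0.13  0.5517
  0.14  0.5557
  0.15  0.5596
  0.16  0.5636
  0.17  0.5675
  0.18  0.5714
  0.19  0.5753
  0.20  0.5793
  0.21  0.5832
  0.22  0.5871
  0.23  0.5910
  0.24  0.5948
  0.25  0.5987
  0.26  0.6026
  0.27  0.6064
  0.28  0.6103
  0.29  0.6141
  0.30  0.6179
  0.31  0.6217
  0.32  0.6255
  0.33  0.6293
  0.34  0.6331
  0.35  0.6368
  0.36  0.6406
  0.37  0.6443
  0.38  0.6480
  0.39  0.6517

T = 2;  σ√T = 0.4950
d₁ = [ln(240/270) + (0.071 − 0.043 + ½·0.35²)·2] / (σ√T) = (-0.1178 + 0.1785) / 0.4950 = 0.1227 → 0.12
d₂ = 0.1227 − 0.4950 = -0.3723 → -0.37
exp(−qT) = exp(−0.043·2) = 0.9176;  exp(−rT) = exp(−0.071·2) = 0.8676
N(−d₂) = N(0.37) = 0.6443;  N(−d₁) = N(-0.12) = 0.4522
P = 270·0.8676·0.6443 − 240·0.9176·0.4522 = 150.9286 − 99.5853 = 51.3433

$51.34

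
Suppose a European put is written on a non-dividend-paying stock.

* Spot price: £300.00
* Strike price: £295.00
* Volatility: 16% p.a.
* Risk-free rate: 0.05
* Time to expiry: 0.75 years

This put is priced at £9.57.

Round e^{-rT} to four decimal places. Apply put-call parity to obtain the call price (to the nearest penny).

£25.43

exp(−rT) = exp(−0.05·0.75) = 0.9632
Put-call parity: C − P = S − K·e^(−rT) = 300 − 295·0.9632 = 300 − 284.1440 = 15.8560
C = P + (C − P) = 9.57 + (15.8560) = 25.4260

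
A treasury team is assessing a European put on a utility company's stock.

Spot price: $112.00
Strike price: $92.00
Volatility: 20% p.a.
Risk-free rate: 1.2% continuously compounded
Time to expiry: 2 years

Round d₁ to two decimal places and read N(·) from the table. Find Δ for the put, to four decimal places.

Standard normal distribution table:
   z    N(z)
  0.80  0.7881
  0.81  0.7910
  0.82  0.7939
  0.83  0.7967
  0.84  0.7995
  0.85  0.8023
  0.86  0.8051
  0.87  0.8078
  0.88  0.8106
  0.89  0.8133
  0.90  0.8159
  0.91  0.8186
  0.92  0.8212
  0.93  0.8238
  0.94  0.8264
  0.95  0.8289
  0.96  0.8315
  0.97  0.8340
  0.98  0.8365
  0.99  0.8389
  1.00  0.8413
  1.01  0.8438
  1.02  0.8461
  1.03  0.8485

σ√T = 0.2·√2 = 0.2828
d₁ = [ln(112/92) + (0.012 + 0.2²/2)·2] / 0.2828 = [0.1967 + 0.0640] / 0.2828 = 0.9218 which rounds to 0.92
N(d₁) = N(0.92) = 0.8212
Δ_put = N(d₁) − 1 = 0.8212 − 1 = -0.1788

-0.1788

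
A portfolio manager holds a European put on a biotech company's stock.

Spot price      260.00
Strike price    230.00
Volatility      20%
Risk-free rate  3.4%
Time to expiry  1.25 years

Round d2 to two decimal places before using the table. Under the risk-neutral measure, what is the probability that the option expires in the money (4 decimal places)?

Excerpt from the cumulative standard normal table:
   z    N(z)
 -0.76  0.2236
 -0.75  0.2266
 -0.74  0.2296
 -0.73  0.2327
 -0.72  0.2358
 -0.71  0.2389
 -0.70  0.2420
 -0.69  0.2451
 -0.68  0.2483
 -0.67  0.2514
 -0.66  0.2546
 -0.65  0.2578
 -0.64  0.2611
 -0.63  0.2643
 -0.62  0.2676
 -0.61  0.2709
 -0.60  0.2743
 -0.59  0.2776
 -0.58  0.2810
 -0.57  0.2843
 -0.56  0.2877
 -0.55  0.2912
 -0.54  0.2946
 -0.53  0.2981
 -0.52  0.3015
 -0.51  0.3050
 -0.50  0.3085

T = 1.25;  σ√T = 0.2236
d₁ = [ln(260/230) + (0.034 + 0.2²/2)·1.25] / 0.2236 = [0.1226 + 0.0675] / 0.2236 = 0.8502 ⇒ 0.85
d₂ = d₁ − σ√T = 0.8502 − 0.2236 = 0.6266 ⇒ 0.63
Risk-neutral Pr[S_T < K] = N(−d₂) = N(-0.63) = 0.2643

0.2643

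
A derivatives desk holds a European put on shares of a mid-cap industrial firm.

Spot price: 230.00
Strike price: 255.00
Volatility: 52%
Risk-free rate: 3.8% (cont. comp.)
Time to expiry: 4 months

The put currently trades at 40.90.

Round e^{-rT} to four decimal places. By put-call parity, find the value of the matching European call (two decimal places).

e^(−rT) = e^(−0.038·0.3333) = 0.9874
Put-call parity: C − P = S − K·e^(−rT) = 230 − 255·0.9874 = 230 − 251.7870 = -21.7870
C = P + (C − P) = 40.90 + (-21.7870) = 19.1130

19.11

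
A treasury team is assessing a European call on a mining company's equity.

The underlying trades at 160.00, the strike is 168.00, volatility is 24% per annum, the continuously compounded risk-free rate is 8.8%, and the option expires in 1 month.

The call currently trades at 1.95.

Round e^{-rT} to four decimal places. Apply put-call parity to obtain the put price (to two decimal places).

e^(−rT) = e^(−0.088·0.08333) = 0.9927
Put-call parity: C − P = S − K·e^(−rT) = 160 − 168·0.9927 = 160 − 166.7736 = -6.7736
P = C − (C − P) = 1.95 − (-6.7736) = 8.7236

8.72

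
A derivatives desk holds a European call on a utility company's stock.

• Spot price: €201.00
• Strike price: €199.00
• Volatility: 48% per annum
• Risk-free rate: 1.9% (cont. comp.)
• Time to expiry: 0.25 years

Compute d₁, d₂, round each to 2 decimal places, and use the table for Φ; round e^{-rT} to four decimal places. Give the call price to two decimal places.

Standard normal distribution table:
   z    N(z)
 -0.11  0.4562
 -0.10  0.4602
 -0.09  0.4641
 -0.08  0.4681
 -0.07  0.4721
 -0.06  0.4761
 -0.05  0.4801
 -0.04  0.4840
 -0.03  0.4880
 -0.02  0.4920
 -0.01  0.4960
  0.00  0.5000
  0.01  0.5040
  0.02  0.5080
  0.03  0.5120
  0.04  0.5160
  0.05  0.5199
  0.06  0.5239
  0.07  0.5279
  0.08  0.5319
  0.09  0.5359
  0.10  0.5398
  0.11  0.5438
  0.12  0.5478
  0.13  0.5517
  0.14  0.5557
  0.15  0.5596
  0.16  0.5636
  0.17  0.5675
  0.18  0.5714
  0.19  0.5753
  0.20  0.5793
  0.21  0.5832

σ√T = 0.48·√0.25 = 0.2400
ln(S/K) + (r + σ²/2)T = ln(201/199) + (0.019 + 0.48²/2)·0.25 = 0.0100 + 0.0335 = 0.0436
d₁ = 0.0436 / 0.2400 = 0.1815 ≈ 0.18
d₂ = d₁ − σ√T = 0.1815 − 0.2400 = -0.0585 ≈ -0.06
exp(−rT) = exp(−0.019·0.25) = 0.9953
C = 201·N(0.18) − 199·0.9953·N(-0.06) = 201·0.5714 − 199·0.9953·0.4761 = 114.8514 − 94.2986 = 20.5528

€20.55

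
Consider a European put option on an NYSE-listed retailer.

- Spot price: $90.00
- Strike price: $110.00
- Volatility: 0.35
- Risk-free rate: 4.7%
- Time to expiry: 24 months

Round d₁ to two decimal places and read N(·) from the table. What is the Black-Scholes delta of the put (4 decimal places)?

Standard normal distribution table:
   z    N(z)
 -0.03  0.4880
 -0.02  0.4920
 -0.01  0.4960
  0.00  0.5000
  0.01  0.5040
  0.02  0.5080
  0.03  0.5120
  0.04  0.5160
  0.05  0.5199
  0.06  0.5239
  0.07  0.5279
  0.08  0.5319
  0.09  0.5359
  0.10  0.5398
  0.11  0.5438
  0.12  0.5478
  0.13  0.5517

-0.4880

σ√T = 0.35·√2 = 0.4950
ln(S/K) + (r + σ²/2)T = ln(90/110) + (0.047 + 0.35²/2)·2 = -0.2007 + 0.2165 = 0.0158
d₁ = 0.0158 / 0.4950 = 0.0320 ≈ 0.03
N(d₁) = N(0.03) = 0.5120
Δ_put = N(d₁) − 1 = 0.5120 − 1 = -0.4880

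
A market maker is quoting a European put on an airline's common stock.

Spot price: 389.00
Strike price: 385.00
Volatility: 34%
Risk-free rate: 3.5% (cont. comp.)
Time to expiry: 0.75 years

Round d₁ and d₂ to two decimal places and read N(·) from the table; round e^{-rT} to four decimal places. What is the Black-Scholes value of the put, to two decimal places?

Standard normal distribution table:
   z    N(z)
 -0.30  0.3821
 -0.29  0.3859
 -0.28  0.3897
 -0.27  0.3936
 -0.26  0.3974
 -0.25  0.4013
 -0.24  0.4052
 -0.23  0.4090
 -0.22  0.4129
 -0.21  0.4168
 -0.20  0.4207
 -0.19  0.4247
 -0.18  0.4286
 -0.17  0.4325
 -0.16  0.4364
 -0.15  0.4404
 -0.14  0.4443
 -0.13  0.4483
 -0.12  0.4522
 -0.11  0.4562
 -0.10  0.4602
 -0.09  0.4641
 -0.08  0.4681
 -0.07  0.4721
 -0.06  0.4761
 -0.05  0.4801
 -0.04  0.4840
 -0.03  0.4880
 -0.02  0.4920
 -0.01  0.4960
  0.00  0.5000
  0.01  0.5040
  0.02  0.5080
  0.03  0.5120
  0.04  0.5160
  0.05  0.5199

σ√T = 0.34·√0.75 = 0.2944
d₁ = [ln(389/385) + (0.035 + 0.34²/2)·0.75] / 0.2944 = [0.0103 + 0.0696] / 0.2944 = 0.2715 → 0.27
d₂ = d₁ − σ√T = 0.2715 − 0.2944 = -0.0230 → -0.02
exp(−rT) = exp(−0.035·0.75) = 0.9741
P = 385·0.9741·N(0.02) − 389·N(-0.27) = 385·0.9741·0.5080 − 389·0.3936 = 190.5145 − 153.1104 = 37.4041

37.40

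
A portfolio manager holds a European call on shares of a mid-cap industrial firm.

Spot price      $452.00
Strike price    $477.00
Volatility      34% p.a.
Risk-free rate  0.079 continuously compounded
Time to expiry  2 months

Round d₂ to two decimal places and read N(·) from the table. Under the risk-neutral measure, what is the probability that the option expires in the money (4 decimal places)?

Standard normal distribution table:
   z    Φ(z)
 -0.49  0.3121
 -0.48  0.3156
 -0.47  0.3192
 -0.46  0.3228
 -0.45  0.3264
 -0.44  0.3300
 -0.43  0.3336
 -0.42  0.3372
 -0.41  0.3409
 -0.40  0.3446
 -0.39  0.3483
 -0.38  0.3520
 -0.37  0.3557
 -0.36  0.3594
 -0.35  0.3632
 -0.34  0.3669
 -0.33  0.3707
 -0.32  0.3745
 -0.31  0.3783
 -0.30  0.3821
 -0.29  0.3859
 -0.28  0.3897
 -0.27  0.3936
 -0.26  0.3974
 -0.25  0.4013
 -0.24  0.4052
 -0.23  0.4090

T = 0.1667;  σ√T = 0.1388
d₁ = [ln(452/477) + (0.079 + 0.34²/2)·0.1667] / 0.1388 = [-0.0538 + 0.0228] / 0.1388 = -0.2236 ≈ -0.22
d₂ = d₁ − σ√T = -0.2236 − 0.1388 = -0.3624 ≈ -0.36
Pr(exercise) under Q = N(d₂) = 0.3594

0.3594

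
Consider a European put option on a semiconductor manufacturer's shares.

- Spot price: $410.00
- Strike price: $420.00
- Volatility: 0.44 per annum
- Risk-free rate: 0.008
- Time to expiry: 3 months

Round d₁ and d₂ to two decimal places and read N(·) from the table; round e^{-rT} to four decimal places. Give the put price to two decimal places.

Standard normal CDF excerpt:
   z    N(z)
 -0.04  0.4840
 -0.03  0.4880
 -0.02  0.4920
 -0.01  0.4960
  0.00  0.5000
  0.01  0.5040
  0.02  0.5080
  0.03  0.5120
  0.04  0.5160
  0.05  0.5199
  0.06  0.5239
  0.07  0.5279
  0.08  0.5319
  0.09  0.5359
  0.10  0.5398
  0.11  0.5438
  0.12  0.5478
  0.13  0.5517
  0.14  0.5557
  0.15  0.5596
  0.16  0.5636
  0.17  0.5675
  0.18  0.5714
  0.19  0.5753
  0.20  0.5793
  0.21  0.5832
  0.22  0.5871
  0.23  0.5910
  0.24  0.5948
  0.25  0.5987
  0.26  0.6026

σ√T = 0.44·√0.25 = 0.2200
d₁ = [ln(410/420) + (0.008 + 0.44²/2)·0.25] / 0.2200 = [-0.0241 + 0.0262] / 0.2200 = 0.0096 → 0.01
d₂ = d₁ − σ√T = 0.0096 − 0.2200 = -0.2104 → -0.21
e^(−rT) = e^(−0.008·0.25) = 0.9980
N(−d₂) = N(0.21) = 0.5832;  N(−d₁) = N(-0.01) = 0.4960
P = 420·0.9980·0.5832 − 410·0.4960 = 244.4541 − 203.3600 = 41.0941

$41.09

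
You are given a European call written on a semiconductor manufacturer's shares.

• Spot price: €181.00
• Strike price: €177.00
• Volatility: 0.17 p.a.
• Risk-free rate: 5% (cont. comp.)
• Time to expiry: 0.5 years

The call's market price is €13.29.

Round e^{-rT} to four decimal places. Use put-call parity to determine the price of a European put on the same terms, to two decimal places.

€4.92

e^(−rT) = e^(−0.05·0.5) = 0.9753
Put-call parity: C − P = S − K·e^(−rT) = 181 − 177·0.9753 = 181 − 172.6281 = 8.3719
P = C − (C − P) = 13.29 − (8.3719) = 4.9181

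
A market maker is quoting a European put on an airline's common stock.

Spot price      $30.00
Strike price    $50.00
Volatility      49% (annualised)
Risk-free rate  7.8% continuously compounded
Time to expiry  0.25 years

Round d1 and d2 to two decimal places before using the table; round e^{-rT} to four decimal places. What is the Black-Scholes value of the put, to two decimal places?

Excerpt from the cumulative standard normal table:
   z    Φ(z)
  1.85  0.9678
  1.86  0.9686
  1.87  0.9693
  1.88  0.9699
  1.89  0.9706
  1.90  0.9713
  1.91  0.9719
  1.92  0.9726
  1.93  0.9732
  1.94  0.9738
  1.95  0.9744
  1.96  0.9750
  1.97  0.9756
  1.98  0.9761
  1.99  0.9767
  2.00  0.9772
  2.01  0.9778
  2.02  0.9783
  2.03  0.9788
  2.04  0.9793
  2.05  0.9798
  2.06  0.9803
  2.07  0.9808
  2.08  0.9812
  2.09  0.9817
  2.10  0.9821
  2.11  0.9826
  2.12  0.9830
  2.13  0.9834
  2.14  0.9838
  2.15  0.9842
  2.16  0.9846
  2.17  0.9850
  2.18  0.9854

$19.12

σ√T = 0.49·√0.25 = 0.2450
d₁ = [ln(30/50) + (0.078 + 0.49²/2)·0.25] / 0.2450 = [-0.5108 + 0.0495] / 0.2450 = -1.8829 → -1.88
d₂ = d₁ − σ√T = -1.8829 − 0.2450 = -2.1279 → -2.13
exp(−rT) = exp(−0.078·0.25) = 0.9807
N(−d₂) = N(2.13) = 0.9834;  N(−d₁) = N(1.88) = 0.9699
P = 50·0.9807·0.9834 − 30·0.9699 = 48.2210 − 29.0970 = 19.1240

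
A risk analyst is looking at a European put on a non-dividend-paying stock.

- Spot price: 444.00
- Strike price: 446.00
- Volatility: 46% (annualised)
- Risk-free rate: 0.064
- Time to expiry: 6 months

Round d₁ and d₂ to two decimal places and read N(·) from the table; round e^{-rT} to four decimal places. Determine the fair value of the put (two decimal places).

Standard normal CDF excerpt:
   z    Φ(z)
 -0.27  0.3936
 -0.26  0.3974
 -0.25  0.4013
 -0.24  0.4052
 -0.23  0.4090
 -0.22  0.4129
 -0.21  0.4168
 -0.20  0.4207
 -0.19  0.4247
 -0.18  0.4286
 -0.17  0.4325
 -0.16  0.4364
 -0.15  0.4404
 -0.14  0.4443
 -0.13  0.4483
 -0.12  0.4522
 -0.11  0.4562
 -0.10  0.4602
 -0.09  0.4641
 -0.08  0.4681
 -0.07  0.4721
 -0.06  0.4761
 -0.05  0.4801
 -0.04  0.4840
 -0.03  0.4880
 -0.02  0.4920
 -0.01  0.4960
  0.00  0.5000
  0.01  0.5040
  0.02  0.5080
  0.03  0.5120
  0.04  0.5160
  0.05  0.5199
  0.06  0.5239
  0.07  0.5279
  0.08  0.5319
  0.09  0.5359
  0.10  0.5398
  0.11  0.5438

σ√T = 0.46·√0.5 = 0.3253
d₁ = [ln(444/446) + (0.064 + ½·0.46²)·0.5] / (σ√T) = (-0.0045 + 0.0849) / 0.3253 = 0.2472 which rounds to 0.25
d₂ = 0.2472 − 0.3253 = -0.0781 which rounds to -0.08
exp(−rT) = exp(−0.064·0.5) = 0.9685
N(−d₂) = N(0.08) = 0.5319;  N(−d₁) = N(-0.25) = 0.4013
P = 446·0.9685·0.5319 − 444·0.4013 = 229.7547 − 178.1772 = 51.5775

51.58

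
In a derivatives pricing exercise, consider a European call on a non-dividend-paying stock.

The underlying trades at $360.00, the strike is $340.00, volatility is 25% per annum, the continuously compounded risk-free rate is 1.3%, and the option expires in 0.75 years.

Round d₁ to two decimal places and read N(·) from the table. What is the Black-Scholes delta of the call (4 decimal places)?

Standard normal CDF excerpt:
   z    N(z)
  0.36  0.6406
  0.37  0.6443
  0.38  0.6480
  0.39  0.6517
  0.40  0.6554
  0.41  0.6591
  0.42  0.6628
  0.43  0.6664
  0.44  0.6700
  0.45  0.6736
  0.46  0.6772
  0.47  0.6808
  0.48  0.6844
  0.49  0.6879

0.6628

σ√T = 0.25·√0.75 = 0.2165
d₁ = [ln(360/340) + (0.013 + ½·0.25²)·0.75] / (σ√T) = (0.0572 + 0.0332) / 0.2165 = 0.4173 ⇒ 0.42
N(d₁) = N(0.42) = 0.6628
Δ_call = N(d₁) = 0.6628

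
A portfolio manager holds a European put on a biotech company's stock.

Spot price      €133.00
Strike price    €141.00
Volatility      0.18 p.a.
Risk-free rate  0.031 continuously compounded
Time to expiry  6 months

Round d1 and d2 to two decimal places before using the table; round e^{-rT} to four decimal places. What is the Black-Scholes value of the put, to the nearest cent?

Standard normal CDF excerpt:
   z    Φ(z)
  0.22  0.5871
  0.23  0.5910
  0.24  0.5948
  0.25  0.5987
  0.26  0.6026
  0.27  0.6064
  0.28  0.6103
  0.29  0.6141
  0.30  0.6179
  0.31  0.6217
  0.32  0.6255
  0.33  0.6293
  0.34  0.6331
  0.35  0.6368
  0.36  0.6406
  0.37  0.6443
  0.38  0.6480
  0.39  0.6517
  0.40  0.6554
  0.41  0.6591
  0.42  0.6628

σ√T = 0.18 × 0.7071 = 0.1273
ln(S/K) + (r + σ²/2)T = ln(133/141) + (0.031 + 0.18²/2)·0.5 = -0.0584 + 0.0236 = -0.0348
d₁ = -0.0348 / 0.1273 = -0.2735 ⇒ -0.27
d₂ = d₁ − σ√T = -0.2735 − 0.1273 = -0.4008 ⇒ -0.40
e^(−rT) = e^(−0.031·0.5) = 0.9846
P = 141·0.9846·N(0.40) − 133·N(0.27) = 141·0.9846·0.6554 − 133·0.6064 = 90.9883 − 80.6512 = 10.3371

€10.34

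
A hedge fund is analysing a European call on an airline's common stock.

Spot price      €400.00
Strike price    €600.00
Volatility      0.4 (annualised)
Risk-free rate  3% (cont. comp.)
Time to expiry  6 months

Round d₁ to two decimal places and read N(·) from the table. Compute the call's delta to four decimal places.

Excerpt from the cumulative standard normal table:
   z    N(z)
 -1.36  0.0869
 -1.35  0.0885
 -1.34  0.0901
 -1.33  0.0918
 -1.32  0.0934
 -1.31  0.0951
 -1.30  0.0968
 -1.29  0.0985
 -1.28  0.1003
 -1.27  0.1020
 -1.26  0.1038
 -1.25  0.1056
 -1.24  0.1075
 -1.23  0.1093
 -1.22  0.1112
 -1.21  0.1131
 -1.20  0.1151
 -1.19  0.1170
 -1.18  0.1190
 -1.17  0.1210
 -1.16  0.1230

σ√T = 0.4·√0.5 = 0.2828
d₁ = [ln(400/600) + (0.03 + 0.4²/2)·0.5] / 0.2828 = [-0.4055 + 0.0550] / 0.2828 = -1.2391 → -1.24
N(d₁) = N(-1.24) = 0.1075
Δ_call = N(d₁) = 0.1075

0.1075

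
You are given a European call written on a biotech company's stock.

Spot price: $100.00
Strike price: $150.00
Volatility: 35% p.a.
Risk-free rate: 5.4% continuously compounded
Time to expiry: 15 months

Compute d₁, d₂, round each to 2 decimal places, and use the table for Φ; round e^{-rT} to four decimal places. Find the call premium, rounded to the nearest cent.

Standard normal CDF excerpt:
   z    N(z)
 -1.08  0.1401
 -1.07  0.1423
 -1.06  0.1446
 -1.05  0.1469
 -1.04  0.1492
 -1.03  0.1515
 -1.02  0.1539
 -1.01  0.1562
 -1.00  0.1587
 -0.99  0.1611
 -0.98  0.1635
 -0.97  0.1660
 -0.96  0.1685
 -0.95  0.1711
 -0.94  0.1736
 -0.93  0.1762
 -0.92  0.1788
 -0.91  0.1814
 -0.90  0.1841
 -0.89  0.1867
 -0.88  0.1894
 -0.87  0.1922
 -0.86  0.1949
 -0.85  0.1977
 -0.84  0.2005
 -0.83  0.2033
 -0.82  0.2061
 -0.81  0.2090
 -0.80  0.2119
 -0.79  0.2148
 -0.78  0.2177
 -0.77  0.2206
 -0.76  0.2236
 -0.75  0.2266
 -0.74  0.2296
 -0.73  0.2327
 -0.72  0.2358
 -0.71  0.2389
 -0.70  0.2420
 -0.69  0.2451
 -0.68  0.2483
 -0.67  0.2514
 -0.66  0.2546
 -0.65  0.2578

T = 1.25;  σ√T = 0.3913
ln(S/K) + (r + σ²/2)T = ln(100/150) + (0.054 + 0.35²/2)·1.25 = -0.4055 + 0.1441 = -0.2614
d₁ = -0.2614 / 0.3913 = -0.6680 which rounds to -0.67
d₂ = d₁ − σ√T = -0.6680 − 0.3913 = -1.0593 which rounds to -1.06
exp(−rT) = exp(−0.054·1.25) = 0.9347
N(d₁) = N(-0.67) = 0.2514;  N(d₂) = N(-1.06) = 0.1446
C = 100·0.2514 − 150·0.9347·0.1446 = 25.1400 − 20.2736 = 4.8664

$4.87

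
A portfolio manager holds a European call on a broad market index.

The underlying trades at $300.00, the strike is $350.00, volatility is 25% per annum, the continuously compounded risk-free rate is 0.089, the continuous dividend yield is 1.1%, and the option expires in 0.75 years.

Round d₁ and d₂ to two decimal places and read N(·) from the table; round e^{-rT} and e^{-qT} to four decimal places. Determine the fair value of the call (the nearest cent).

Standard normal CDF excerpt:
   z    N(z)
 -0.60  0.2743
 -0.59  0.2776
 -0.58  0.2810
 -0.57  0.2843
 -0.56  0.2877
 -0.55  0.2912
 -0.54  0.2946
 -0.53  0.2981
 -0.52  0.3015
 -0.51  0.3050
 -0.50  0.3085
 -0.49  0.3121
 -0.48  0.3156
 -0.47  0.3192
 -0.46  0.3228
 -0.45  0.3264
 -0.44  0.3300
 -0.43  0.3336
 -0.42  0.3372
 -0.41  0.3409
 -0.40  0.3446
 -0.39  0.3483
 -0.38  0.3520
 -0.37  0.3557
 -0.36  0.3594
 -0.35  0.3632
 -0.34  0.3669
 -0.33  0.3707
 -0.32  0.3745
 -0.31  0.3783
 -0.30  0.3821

σ√T = 0.25 × 0.8660 = 0.2165
d₁ = [ln(300/350) + (0.089 − 0.011 + 0.25²/2)·0.75] / 0.2165 = [-0.1542 + 0.0819] / 0.2165 = -0.3335 → -0.33
d₂ = d₁ − σ√T = -0.3335 − 0.2165 = -0.5500 → -0.55
exp(−qT) = exp(−0.011·0.75) = 0.9918;  exp(−rT) = exp(−0.089·0.75) = 0.9354
C = 300·0.9918·N(-0.33) − 350·0.9354·N(-0.55) = 300·0.9918·0.3707 − 350·0.9354·0.2912 = 110.2981 − 95.3360 = 14.9621

$14.96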